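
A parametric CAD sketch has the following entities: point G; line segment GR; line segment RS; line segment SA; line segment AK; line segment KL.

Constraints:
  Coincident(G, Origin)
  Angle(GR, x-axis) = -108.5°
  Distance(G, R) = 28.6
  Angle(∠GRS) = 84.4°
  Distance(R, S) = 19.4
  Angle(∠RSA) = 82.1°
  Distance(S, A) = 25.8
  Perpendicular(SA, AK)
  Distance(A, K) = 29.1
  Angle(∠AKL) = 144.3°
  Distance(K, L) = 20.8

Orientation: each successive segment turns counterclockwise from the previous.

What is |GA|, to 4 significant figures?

13.38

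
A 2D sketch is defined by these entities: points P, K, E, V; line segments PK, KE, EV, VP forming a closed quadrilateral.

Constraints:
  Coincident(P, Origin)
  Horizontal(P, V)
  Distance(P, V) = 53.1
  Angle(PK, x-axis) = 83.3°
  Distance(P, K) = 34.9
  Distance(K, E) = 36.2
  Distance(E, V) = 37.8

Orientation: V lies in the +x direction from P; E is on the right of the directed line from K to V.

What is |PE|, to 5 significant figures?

15.303

Checks: |KE| = 36.20 ✓; |EV| = 37.80 ✓.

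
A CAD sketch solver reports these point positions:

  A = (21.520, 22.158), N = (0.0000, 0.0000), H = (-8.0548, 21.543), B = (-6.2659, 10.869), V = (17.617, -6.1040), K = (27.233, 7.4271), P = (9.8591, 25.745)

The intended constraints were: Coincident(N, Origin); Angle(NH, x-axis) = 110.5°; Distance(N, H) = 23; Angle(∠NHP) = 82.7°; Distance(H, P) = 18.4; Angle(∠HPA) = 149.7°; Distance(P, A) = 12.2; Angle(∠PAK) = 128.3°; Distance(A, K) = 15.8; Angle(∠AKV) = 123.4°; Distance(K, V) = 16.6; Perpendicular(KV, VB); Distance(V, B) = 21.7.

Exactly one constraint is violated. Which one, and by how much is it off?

Distance(V, B) = 21.7 — off by 7.60.

N = (0.00, 0.00) ✓; NH at 110.5° ✓; |NH| = 23.00 ✓; ∠NHP = 82.70° ✓; |HP| = 18.40 ✓; ∠HPA = 149.7° ✓; |PA| = 12.20 ✓; ∠PAK = 128.3° ✓; |AK| = 15.80 ✓; ∠AKV = 123.4° ✓; |KV| = 16.60 ✓; ∠(KV, VB) = 90.00° ✓; |VB| = 29.30 ✗.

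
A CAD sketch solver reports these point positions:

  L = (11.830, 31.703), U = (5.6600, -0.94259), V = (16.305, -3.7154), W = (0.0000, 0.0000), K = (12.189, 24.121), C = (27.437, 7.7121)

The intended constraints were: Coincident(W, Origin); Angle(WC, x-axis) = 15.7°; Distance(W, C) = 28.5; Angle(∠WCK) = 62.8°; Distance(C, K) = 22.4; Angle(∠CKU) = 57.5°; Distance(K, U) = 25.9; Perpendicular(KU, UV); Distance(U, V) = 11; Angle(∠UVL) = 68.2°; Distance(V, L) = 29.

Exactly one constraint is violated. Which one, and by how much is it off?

Distance(V, L) = 29 — off by 6.70.

W = (0.00, 0.00) ✓; WC at 15.70° ✓; |WC| = 28.50 ✓; ∠WCK = 62.80° ✓; |CK| = 22.40 ✓; ∠CKU = 57.50° ✓; |KU| = 25.90 ✓; ∠(KU, UV) = 90.00° ✓; |UV| = 11.00 ✓; ∠UVL = 68.20° ✓; |VL| = 35.70 ✗.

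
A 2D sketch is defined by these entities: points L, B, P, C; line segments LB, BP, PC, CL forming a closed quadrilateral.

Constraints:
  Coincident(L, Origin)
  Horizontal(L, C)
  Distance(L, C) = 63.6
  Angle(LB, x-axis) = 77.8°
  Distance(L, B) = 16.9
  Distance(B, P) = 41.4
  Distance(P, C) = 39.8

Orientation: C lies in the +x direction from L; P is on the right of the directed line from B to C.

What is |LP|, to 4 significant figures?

32.56

Checks: |BP| = 41.40 ✓; |PC| = 39.80 ✓.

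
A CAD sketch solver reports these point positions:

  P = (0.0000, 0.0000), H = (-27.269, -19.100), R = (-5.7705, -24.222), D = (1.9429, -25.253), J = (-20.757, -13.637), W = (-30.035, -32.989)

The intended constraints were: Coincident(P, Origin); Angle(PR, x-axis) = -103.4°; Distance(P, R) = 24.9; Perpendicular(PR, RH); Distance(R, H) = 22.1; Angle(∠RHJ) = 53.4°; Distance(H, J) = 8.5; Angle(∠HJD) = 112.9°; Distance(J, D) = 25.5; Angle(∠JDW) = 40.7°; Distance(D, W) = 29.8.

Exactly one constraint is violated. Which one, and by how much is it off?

Distance(D, W) = 29.8 — off by 3.10.

P = (0.00, 0.00) ✓; PR at -103.4° ✓; |PR| = 24.90 ✓; ∠(PR, RH) = 90.00° ✓; |RH| = 22.10 ✓; ∠RHJ = 53.39° ✓; |HJ| = 8.500 ✓; ∠HJD = 112.9° ✓; |JD| = 25.50 ✓; ∠JDW = 40.70° ✓; |DW| = 32.90 ✗.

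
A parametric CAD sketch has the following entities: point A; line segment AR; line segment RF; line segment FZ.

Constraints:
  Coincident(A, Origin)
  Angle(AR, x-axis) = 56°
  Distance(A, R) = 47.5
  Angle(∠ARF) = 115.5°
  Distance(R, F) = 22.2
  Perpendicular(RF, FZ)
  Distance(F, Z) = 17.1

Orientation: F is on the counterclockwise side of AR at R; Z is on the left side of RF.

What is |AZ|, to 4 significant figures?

49.83

A is at the origin; AR runs at 56.0° with length 47.5, so R = 47.5·(cos 56.0°, sin 56.0°) = (26.56, 39.38). ∠ARF = 115.5°, so RF runs at 56.0° + (180° − 115.5°) = 120.5° from the x-axis; with |RF| = 22.2, F = R + 22.2·(cos 120.5°, sin 120.5°) = (15.29, 58.51). The perpendicularity gives FZ at right angles to RF; with |FZ| = 17.1 on the left of RF, Z = F + 17.1·(-0.8616, -0.5075) = (0.5605, 49.83). Then |AZ| = |Z − A| = 49.83.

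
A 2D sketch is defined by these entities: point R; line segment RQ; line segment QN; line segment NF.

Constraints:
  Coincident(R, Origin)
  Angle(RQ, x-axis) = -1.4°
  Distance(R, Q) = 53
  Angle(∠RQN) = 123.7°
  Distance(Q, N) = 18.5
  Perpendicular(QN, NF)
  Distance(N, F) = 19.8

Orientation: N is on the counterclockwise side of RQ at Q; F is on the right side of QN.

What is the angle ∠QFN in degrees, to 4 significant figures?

43.06°

R is at the origin; RQ runs at -1.4° with length 53.0, so Q = 53.0·(cos -1.4°, sin -1.4°) = (52.98, -1.295). ∠RQN = 123.7°, so QN runs at -1.4° + (180° − 123.7°) = 54.90° from the x-axis; with |QN| = 18.5, N = Q + 18.5·(cos 54.90°, sin 54.90°) = (63.62, 13.84). QN ⟂ NF; with |NF| = 19.8 on the right of QN, F = N + 19.8·(0.8181, -0.5750) = (79.82, 2.456). Then cos ∠QFN = FQ·FN / (|FQ||FN|), giving 43.06°.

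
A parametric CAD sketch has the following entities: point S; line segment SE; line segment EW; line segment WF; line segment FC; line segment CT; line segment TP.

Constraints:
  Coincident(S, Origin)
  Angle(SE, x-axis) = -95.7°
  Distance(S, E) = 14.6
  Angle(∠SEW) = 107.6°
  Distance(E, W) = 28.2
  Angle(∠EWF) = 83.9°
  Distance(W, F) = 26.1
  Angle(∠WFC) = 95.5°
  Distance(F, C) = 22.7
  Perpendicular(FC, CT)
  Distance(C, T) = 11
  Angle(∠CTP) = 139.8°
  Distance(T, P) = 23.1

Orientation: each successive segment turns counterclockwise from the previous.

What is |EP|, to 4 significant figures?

18.15

FC is perpendicular to CT, so CT runs at -112.7°; with |CT| = 11.0, T = (6.982, -2.137). ∠CTP = 139.8° gives TP at -72.50° from the x-axis; with |TP| = 23.1, P = (13.93, -24.17). Then |EP| = |P − E| = 18.15.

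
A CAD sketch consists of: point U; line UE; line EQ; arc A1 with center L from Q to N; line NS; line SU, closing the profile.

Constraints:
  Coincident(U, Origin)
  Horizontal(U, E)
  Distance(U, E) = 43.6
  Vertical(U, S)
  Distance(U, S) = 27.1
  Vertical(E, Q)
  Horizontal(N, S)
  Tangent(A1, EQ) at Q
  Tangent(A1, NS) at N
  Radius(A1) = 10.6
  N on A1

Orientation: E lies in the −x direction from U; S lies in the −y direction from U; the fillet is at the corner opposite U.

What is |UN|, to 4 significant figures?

42.70

U is at the origin; U and E share the same y with |UE| = 43.6 and E on the −x side, so E = (-43.60, 0.000). US is vertical with |US| = 27.1 and S on the −y side, so S = (0.000, -27.10). The virtual corner opposite U is at (-43.60, -27.10). Tangency of A1 to EQ means the radius LQ is perpendicular to EQ and since A1 is tangent to NS there, LN ⟂ NS, with radius 10.6, so the center L sits 10.6 in from both sides at L = (-33.00, -16.50). That places the tangent points at Q = (-43.60, -16.50) on EQ and N = (-33.00, -27.10) on NS. Then |UN| = |N − U| = 42.70.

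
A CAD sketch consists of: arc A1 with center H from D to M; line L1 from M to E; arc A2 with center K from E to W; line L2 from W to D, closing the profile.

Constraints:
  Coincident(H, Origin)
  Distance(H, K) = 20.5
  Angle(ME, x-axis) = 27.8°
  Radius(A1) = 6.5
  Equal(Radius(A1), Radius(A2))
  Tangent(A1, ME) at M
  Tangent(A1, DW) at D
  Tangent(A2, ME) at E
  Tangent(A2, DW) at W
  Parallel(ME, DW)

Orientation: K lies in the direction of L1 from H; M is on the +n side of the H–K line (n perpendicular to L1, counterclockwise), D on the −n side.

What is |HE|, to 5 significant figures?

21.506

The slot axis is L1's direction at 27.8°, so u = (cos 27.8°, sin 27.8°) = (0.88458, 0.46639) and n = (−sin 27.8°, cos 27.8°) = (-0.46639, 0.88458). H is at the origin and K lies 20.5 along u from H, so K = 20.5·u = (18.134, 9.5609). Tangency of A1 to both parallel lines with radius 6.5 puts M and D at H ± 6.5·n: M = (-3.0315, 5.7498), D = (3.0315, -5.7498). Equal radii place E and W the same way about K: E = K + 6.5·n = (15.102, 15.311), W = K − 6.5·n = (21.165, 3.8111). Then |HE| = |E − H| = 21.506.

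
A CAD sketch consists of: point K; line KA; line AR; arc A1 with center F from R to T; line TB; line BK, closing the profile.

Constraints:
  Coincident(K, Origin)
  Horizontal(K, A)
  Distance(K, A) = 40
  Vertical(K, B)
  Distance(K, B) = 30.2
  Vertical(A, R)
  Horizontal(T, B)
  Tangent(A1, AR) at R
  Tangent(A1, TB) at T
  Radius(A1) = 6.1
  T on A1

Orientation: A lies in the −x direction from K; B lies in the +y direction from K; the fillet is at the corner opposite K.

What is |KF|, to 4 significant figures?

41.59

K and B share the same x with |KB| = 30.2 and B on the +y side, so B = (0.000, 30.20). The virtual corner opposite K is at (-40.00, 30.20). The tangent condition forces FR to be normal to AR and A1 meets TB tangentially, so FT is at right angles to TB, with radius 6.1, so the center F sits 6.1 in from both sides at F = (-33.90, 24.10). Then |KF| = |F − K| = 41.59.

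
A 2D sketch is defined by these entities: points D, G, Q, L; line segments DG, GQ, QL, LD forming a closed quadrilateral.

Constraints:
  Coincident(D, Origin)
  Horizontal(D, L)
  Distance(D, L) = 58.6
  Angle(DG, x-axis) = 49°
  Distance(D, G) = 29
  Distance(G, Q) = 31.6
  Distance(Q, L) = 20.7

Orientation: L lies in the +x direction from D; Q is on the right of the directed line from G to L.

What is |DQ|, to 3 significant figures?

38.3

Checks: |GQ| = 31.60 ✓; |QL| = 20.70 ✓.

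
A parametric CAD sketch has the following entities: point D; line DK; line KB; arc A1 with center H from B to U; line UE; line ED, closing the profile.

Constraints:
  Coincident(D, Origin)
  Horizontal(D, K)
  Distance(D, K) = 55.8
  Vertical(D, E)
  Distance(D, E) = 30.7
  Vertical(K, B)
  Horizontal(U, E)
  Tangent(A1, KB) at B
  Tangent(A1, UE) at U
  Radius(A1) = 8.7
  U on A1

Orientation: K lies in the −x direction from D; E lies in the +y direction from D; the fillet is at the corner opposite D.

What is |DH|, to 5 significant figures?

51.985

D is at the origin; D and K share the same y with |DK| = 55.8 and K on the −x side, so K = (-55.800, 0.0000). DE is vertical with |DE| = 30.7 and E on the +y side, so E = (0.0000, 30.700). The virtual corner opposite D is at (-55.800, 30.700). Tangency of A1 to KB means the radius HB is perpendicular to KB and tangency of A1 to UE means the radius HU is perpendicular to UE, with radius 8.7, so the center H sits 8.7 in from both sides at H = (-47.100, 22.000). Then |DH| = |H − D| = 51.985.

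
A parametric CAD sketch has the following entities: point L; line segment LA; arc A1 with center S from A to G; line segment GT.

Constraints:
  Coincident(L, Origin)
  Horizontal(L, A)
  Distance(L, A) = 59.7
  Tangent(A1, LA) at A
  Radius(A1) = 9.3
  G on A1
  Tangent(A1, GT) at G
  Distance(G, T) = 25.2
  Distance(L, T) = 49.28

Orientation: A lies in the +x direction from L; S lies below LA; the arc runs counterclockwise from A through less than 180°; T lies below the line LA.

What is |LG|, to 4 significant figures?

51.57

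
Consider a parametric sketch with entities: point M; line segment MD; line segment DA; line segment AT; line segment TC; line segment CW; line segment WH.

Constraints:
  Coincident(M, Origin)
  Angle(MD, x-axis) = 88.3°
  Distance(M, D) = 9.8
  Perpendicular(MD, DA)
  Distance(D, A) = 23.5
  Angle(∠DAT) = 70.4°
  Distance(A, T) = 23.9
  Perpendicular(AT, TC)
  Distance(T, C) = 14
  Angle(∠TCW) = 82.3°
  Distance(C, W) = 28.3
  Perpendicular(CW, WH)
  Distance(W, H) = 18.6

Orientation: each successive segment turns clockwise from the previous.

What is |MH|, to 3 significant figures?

32.9

∠TCW = 82.3° gives CW at 61.0° from the x-axis; with |CW| = 28.3, W = (15.8, 16.7). CW ⟂ WH, so WH runs at -29.0°; with |WH| = 18.6, H = (32.0, 7.65). Then |MH| = |H − M| = 32.9.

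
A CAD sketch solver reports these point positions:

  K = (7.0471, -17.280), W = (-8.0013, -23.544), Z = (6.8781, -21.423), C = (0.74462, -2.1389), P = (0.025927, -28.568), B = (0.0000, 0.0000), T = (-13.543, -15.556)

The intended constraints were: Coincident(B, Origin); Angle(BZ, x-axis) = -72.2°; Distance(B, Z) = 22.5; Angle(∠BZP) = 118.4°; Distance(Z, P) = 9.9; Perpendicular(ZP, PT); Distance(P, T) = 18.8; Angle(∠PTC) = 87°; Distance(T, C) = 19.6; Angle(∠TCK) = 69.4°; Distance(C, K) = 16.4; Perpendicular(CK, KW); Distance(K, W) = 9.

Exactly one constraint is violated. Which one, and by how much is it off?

Distance(K, W) = 9 — off by 7.30.

B = (0.00, 0.00) ✓; BZ at -72.20° ✓; |BZ| = 22.50 ✓; ∠BZP = 118.4° ✓; |ZP| = 9.900 ✓; ∠(ZP, PT) = 90.00° ✓; |PT| = 18.80 ✓; ∠PTC = 87.00° ✓; |TC| = 19.60 ✓; ∠TCK = 69.40° ✓; |CK| = 16.40 ✓; ∠(CK, KW) = 90.00° ✓; |KW| = 16.30 ✗.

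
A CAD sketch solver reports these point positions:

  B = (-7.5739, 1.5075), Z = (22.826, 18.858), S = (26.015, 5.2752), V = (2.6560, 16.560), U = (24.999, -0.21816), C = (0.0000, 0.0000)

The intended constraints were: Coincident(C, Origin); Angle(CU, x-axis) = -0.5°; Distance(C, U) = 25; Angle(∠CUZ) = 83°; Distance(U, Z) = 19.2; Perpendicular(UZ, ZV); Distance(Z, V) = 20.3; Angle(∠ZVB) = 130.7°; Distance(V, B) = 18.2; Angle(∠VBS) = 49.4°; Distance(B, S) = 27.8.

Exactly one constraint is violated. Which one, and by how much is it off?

Distance(B, S) = 27.8 — off by 6.00.

C = (0.00, 0.00) ✓; CU at -0.5000° ✓; |CU| = 25.00 ✓; ∠CUZ = 83.00° ✓; |UZ| = 19.20 ✓; ∠(UZ, ZV) = 90.00° ✓; |ZV| = 20.30 ✓; ∠ZVB = 130.7° ✓; |VB| = 18.20 ✓; ∠VBS = 49.40° ✓; |BS| = 33.80 ✗.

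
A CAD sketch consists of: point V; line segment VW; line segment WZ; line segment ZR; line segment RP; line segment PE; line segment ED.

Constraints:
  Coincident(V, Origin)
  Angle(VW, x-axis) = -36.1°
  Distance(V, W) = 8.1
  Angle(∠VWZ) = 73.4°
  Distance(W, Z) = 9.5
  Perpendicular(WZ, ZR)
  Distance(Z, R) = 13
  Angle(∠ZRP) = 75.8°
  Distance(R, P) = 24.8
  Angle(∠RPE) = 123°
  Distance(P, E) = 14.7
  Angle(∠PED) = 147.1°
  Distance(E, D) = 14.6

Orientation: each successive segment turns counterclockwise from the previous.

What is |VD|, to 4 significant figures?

34.09

V is at the origin; VW runs at -36.1° with length 8.1, so W = (6.545, -4.772). ∠VWZ = 73.4° gives WZ at 70.50° from the x-axis; with |WZ| = 9.5, Z = (9.716, 4.183). The perpendicularity gives ZR at right angles to WZ, so ZR runs at 160.5°; with |ZR| = 13.0, R = (-2.538, 8.522). ∠ZRP = 75.8° gives RP at -95.30° from the x-axis; with |RP| = 24.8, P = (-4.829, -16.17). ∠RPE = 123.0° gives PE at -38.30° from the x-axis; with |PE| = 14.7, E = (6.707, -25.28). ∠PED = 147.1° gives ED at -5.400° from the x-axis; with |ED| = 14.6, D = (21.24, -26.66). Then |VD| = |D − V| = 34.09.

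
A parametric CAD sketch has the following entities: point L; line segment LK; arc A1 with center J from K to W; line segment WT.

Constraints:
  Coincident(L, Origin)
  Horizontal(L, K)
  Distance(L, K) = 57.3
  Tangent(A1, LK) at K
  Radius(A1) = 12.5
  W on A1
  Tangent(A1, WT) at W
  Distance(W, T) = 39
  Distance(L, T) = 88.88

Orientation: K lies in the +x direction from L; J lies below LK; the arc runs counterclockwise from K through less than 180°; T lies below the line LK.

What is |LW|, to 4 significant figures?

52.12

Checks: ∠(JK, KL) = 90.00° ✓; |JW| = 12.50 ✓; ∠(JW, WT) = 90.00° ✓; |WT| = 39.00 ✓; |LT| = 88.88 ✓.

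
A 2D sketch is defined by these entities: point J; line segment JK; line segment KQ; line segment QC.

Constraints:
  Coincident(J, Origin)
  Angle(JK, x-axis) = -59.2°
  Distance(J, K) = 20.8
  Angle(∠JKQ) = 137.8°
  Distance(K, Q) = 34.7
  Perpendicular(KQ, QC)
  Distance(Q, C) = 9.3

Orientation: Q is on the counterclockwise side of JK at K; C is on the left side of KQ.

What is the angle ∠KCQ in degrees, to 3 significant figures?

75.0°

J is at the origin; JK runs at -59.2° with length 20.8, so K = 20.8·(cos -59.2°, sin -59.2°) = (10.7, -17.9). ∠JKQ = 137.8°, so KQ runs at -59.2° + (180° − 137.8°) = -17.0° from the x-axis; with |KQ| = 34.7, Q = K + 34.7·(cos -17.0°, sin -17.0°) = (43.8, -28.0). The perpendicularity gives QC at right angles to KQ; with |QC| = 9.3 on the left of KQ, C = Q + 9.3·(0.292, 0.956) = (46.6, -19.1). Then cos ∠KCQ = CK·CQ / (|CK||CQ|), giving 75.0°.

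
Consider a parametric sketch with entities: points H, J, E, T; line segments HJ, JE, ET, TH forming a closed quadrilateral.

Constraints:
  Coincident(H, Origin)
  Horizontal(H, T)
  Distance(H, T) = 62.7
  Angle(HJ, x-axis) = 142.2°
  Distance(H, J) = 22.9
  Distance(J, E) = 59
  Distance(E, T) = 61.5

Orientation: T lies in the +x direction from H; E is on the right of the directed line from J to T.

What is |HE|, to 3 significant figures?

38.4

Checks: |JE| = 59.00 ✓; |ET| = 61.50 ✓.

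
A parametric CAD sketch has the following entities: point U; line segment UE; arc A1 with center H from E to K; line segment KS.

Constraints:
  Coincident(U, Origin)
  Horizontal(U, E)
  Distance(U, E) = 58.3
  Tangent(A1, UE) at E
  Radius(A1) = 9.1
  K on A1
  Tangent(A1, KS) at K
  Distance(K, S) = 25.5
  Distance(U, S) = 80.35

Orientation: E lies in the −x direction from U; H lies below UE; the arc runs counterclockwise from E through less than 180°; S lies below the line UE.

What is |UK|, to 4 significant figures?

67.37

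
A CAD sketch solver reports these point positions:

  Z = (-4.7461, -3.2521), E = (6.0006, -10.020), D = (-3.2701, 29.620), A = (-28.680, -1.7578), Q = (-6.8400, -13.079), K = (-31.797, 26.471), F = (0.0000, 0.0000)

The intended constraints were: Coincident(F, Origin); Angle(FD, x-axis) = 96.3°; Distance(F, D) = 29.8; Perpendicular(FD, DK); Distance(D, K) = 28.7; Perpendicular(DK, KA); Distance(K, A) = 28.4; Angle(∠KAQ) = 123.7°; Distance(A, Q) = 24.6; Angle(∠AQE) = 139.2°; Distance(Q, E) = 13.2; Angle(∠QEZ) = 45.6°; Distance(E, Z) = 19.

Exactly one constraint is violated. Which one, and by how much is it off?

Distance(E, Z) = 19 — off by 6.30.

F = (0.00, 0.00) ✓; FD at 96.30° ✓; |FD| = 29.80 ✓; ∠(FD, DK) = 90.00° ✓; |DK| = 28.70 ✓; ∠(DK, KA) = 90.00° ✓; |KA| = 28.40 ✓; ∠KAQ = 123.7° ✓; |AQ| = 24.60 ✓; ∠AQE = 139.2° ✓; |QE| = 13.20 ✓; ∠QEZ = 45.60° ✓; |EZ| = 12.70 ✗.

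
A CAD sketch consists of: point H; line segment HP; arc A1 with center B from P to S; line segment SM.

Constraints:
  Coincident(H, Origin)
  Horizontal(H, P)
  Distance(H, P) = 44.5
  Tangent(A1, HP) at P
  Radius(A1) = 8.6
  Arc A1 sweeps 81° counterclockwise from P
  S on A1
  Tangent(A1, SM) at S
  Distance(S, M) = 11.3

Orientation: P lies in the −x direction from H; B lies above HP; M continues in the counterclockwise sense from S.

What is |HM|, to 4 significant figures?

38.88

H is at the origin; H and P share the same y with |HP| = 44.5 and P on the −x side, so P = (-44.50, 0.000). A1 meets HP tangentially, so BP is at right angles to HP, so B = P + (0, 8.6) = (-44.50, 8.600). On A1, P sits at bearing -90° from B; an 81° counterclockwise sweep puts S at bearing -9°, so S = B + 8.6·(cos -9°, sin -9°) = (-36.01, 7.255). The tangent condition forces BS to be normal to SM, so SM runs along (−sin -9°, cos -9°); with |SM| = 11.3, M = (-34.24, 18.42). Then |HM| = |M − H| = 38.88.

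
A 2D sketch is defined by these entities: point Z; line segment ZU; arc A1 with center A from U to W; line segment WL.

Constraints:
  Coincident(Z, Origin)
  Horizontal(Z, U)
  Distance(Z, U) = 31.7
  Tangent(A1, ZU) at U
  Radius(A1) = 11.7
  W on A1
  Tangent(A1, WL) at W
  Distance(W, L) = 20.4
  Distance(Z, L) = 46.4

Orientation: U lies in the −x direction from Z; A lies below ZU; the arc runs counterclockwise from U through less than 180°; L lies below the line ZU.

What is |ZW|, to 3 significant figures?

45.3

Checks: |AW| = 11.70 ✓; ∠(AW, WL) = 90.00° ✓; |WL| = 20.40 ✓; |ZL| = 46.40 ✓.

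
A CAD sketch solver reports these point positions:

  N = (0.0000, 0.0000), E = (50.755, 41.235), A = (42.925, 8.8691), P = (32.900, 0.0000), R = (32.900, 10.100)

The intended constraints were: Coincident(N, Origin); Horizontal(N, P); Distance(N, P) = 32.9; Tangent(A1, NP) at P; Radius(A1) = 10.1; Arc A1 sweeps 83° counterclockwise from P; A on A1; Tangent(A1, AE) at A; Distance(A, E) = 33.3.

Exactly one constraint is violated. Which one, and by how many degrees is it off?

Tangent(A1, AE) at A — off by 6.60°.

N = (0.00, 0.00) ✓; N.y = 0.00, P.y = 0.00 ✓; |NP| = 32.90 ✓; ∠(RP, PN) = 90.00° ✓; |RP| = 10.10 ✓; bearing(R→A) − bearing(R→P) = 83.00° ✓; |RA| = 10.10 ✓; ∠(RA, AE) = 96.60° ✗; |AE| = 33.30 ✓.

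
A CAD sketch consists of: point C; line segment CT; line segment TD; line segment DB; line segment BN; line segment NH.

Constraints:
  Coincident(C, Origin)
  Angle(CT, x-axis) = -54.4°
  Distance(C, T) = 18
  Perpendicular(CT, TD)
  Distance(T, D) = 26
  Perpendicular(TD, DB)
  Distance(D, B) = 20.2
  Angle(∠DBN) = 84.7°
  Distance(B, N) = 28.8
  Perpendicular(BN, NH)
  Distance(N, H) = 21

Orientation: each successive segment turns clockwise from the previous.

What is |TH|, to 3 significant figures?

3.45

C is at the origin; CT runs at -54.4° with length 18.0, so T = (10.5, -14.6). CT is perpendicular to TD, so TD runs at -144°; with |TD| = 26.0, D = (-10.7, -29.8). The perpendicularity gives DB at right angles to TD, so DB runs at 126°; with |DB| = 20.2, B = (-22.4, -13.3). ∠DBN = 84.7° gives BN at 30.3° from the x-axis; with |BN| = 28.8, N = (2.44, 1.18). The perpendicularity gives NH at right angles to BN, so NH runs at -59.7°; with |NH| = 21.0, H = (13.0, -16.9). Then |TH| = |H − T| = 3.45.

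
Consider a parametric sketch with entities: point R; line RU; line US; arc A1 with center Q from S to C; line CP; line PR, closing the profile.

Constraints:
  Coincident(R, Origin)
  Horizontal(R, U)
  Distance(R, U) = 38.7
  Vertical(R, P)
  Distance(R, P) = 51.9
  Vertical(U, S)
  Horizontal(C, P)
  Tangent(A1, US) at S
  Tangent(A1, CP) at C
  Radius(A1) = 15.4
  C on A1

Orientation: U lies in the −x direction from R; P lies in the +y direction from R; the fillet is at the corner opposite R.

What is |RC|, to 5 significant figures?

56.890

R is at the origin; R and U share the same y with |RU| = 38.7 and U on the −x side, so U = (-38.700, 0.0000). RP is vertical with |RP| = 51.9 and P on the +y side, so P = (0.0000, 51.900). The virtual corner opposite R is at (-38.700, 51.900). The tangent condition forces QS to be normal to US and A1 meets CP tangentially, so QC is at right angles to CP, with radius 15.4, so the center Q sits 15.4 in from both sides at Q = (-23.300, 36.500). That places the tangent points at S = (-38.700, 36.500) on US and C = (-23.300, 51.900) on CP. Then |RC| = |C − R| = 56.890.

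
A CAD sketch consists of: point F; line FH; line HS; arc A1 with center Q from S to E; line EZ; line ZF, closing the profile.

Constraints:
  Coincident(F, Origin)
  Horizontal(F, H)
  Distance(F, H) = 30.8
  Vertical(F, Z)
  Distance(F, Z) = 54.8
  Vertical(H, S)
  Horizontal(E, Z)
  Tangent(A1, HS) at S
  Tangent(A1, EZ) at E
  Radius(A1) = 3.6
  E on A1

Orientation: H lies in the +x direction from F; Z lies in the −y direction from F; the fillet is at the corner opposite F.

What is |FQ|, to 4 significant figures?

57.98

F is at the origin; F and H share the same y with |FH| = 30.8 and H on the +x side, so H = (30.80, 0.000). F and Z share the same x with |FZ| = 54.8 and Z on the −y side, so Z = (0.000, -54.80). The virtual corner opposite F is at (30.80, -54.80). Since A1 is tangent to HS there, QS ⟂ HS and since A1 is tangent to EZ there, QE ⟂ EZ, with radius 3.6, so the center Q sits 3.6 in from both sides at Q = (27.20, -51.20). Then |FQ| = |Q − F| = 57.98.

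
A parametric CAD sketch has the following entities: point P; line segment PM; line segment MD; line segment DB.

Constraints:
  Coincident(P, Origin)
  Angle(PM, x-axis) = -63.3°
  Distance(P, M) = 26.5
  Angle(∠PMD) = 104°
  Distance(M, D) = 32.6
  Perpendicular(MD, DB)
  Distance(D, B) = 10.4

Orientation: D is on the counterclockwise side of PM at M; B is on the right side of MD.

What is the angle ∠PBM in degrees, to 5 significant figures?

25.097°

P is at the origin; PM runs at -63.3° with length 26.5, so M = 26.5·(cos -63.3°, sin -63.3°) = (11.907, -23.674). ∠PMD = 104.0°, so MD runs at -63.3° + (180° − 104.0°) = 12.700° from the x-axis; with |MD| = 32.6, D = M + 32.6·(cos 12.700°, sin 12.700°) = (43.709, -16.507). The perpendicularity gives DB at right angles to MD; with |DB| = 10.4 on the right of MD, B = D + 10.4·(0.21985, -0.97553) = (45.996, -26.653). Then cos ∠PBM = BP·BM / (|BP||BM|), giving 25.097°.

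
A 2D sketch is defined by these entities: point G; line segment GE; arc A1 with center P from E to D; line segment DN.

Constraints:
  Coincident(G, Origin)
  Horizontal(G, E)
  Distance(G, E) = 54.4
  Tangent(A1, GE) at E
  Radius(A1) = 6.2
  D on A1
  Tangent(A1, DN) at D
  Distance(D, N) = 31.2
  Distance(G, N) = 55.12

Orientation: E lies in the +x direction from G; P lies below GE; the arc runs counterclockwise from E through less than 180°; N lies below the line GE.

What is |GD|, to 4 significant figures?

48.58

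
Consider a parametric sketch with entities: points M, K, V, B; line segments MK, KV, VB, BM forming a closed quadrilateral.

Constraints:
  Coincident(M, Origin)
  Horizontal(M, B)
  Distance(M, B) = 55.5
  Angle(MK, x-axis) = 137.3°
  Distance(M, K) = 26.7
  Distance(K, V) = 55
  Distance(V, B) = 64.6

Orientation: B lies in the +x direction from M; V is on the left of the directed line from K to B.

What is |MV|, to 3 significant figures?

58.8

M is at the origin; MB is horizontal with |MB| = 55.5 and B in +x, so B = (55.5, 0). MK runs at 137.3° with |MK| = 26.7, so K = (-19.6, 18.1). V is determined by |KV| = 55.0 and |VB| = 64.6 together: it lies at the intersection of circle(K, 55.0) and circle(B, 64.6). With |KB| = 77.3, the foot of the radical line on KB is 31.2 from K and the perpendicular offset is √(55.0² − 31.2²) = 45.3. Taking the left-of-KB solution: V = (21.3, 54.8).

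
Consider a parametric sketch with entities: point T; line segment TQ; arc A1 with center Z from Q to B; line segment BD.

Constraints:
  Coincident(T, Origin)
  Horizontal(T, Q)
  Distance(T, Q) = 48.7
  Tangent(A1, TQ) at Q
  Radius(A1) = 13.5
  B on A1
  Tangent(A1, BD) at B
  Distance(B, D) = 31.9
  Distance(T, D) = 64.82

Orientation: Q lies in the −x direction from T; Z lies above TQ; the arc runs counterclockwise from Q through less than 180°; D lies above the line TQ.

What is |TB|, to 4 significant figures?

39.47

T is at the origin; TQ is horizontal with |TQ| = 48.7 and Q on the −x side, so Q = (-48.70, 0.000). The tangent condition forces ZQ to be normal to TQ, so Z = Q + (0, 13.5) = (-48.70, 13.50). Since ZB ⟂ BD (tangency), |ZD| = √(13.5² + 31.9²) = 34.64 regardless of where B sits on A1. So D lies on both circle(T, 64.82) and circle(Z, 34.64); the above-TQ intersection is D = (-43.79, 47.79). B is the foot of the tangent from D: B = (-35.65, 16.95).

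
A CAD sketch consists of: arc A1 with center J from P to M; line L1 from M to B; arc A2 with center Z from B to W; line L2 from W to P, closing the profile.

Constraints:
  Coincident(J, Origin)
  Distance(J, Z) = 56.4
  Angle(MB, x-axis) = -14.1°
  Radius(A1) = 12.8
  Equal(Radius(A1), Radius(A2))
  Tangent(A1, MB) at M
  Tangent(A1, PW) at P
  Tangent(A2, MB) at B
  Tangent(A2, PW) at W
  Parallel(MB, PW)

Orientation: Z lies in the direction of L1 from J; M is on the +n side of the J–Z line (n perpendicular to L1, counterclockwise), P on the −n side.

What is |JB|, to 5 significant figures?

57.834

Tangency of A1 to both parallel lines with radius 12.8 puts M and P at J ± 12.8·n: M = (3.1183, 12.414), P = (-3.1183, -12.414). Equal radii place B and W the same way about Z: B = Z + 12.8·n = (57.819, -1.3255), W = Z − 12.8·n = (51.583, -26.154). Then |JB| = |B − J| = 57.834.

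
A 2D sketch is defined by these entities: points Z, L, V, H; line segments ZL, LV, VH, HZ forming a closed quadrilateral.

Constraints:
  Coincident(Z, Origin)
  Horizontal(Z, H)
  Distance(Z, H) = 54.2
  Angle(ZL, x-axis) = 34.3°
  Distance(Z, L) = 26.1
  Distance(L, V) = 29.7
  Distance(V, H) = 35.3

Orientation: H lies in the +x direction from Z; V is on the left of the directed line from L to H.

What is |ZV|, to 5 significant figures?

55.727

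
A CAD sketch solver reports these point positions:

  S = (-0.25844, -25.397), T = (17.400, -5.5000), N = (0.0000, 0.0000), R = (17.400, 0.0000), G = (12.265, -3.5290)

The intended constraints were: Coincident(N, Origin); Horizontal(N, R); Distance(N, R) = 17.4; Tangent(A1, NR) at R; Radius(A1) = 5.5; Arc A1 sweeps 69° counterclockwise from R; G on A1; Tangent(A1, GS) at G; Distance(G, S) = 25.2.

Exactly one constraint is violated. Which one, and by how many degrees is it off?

Tangent(A1, GS) at G — off by 8.80°.

N = (0.00, 0.00) ✓; N.y = 0.00, R.y = 0.00 ✓; |NR| = 17.40 ✓; ∠(TR, RN) = 90.00° ✓; |TR| = 5.500 ✓; bearing(T→G) − bearing(T→R) = 69.00° ✓; |TG| = 5.500 ✓; ∠(TG, GS) = 98.80° ✗; |GS| = 25.20 ✓.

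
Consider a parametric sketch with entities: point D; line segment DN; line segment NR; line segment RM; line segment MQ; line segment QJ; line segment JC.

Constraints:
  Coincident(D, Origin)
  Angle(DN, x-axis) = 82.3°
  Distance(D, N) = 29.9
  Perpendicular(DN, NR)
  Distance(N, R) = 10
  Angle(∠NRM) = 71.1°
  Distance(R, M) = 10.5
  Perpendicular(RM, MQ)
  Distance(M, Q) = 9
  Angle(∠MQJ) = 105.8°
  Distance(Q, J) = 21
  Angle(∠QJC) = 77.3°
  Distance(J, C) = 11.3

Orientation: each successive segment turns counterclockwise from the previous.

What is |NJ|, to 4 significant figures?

13.97

D is at the origin; DN runs at 82.3° with length 29.9, so N = (4.006, 29.63). The perpendicularity gives NR at right angles to DN, so NR runs at 172.3°; with |NR| = 10.0, R = (-5.904, 30.97). ∠NRM = 71.1° gives RM at -78.80° from the x-axis; with |RM| = 10.5, M = (-3.864, 20.67). RM ⟂ MQ, so MQ runs at 11.20°; with |MQ| = 9.0, Q = (4.964, 22.42). ∠MQJ = 105.8° gives QJ at 85.40° from the x-axis; with |QJ| = 21.0, J = (6.649, 43.35). Then |NJ| = |J − N| = 13.97.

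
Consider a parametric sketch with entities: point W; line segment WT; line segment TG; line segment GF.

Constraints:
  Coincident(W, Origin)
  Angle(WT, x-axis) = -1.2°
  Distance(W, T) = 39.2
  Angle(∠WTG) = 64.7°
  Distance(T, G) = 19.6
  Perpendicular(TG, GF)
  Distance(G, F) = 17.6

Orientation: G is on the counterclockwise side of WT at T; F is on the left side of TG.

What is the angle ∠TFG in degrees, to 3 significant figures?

48.1°

W is at the origin; WT runs at -1.2° with length 39.2, so T = 39.2·(cos -1.2°, sin -1.2°) = (39.2, -0.821). ∠WTG = 64.7°, so TG runs at -1.2° + (180° − 64.7°) = 114° from the x-axis; with |TG| = 19.6, G = T + 19.6·(cos 114°, sin 114°) = (31.2, 17.1). The perpendicularity gives GF at right angles to TG; with |GF| = 17.6 on the left of TG, F = G + 17.6·(-0.913, -0.408) = (15.1, 9.88). Then cos ∠TFG = FT·FG / (|FT||FG|), giving 48.1°.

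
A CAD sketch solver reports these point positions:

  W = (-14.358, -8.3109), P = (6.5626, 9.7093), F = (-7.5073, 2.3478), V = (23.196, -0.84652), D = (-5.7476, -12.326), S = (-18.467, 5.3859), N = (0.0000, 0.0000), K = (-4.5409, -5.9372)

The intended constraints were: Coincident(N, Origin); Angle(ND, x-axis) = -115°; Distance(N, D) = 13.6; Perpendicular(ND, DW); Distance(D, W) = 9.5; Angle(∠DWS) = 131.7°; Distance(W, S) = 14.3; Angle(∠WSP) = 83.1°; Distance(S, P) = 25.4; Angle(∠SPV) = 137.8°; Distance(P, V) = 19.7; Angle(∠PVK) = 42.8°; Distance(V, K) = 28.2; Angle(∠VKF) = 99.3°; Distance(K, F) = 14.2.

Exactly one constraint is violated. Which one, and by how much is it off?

Distance(K, F) = 14.2 — off by 5.40.

N = (0.00, 0.00) ✓; ND at -115.0° ✓; |ND| = 13.60 ✓; ∠(ND, DW) = 90.00° ✓; |DW| = 9.501 ✓; ∠DWS = 131.7° ✓; |WS| = 14.30 ✓; ∠WSP = 83.10° ✓; |SP| = 25.40 ✓; ∠SPV = 137.8° ✓; |PV| = 19.70 ✓; ∠PVK = 42.80° ✓; |VK| = 28.20 ✓; ∠VKF = 99.30° ✓; |KF| = 8.800 ✗.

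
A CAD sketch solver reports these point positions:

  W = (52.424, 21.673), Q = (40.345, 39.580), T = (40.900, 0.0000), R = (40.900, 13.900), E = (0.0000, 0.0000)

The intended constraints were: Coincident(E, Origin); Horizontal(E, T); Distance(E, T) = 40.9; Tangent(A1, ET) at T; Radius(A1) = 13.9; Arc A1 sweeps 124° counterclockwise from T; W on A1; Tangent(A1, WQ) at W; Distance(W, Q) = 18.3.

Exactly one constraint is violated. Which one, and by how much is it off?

Distance(W, Q) = 18.3 — off by 3.30.

E = (0.00, 0.00) ✓; E.y = 0.00, T.y = 0.00 ✓; |ET| = 40.90 ✓; ∠(RT, TE) = 90.00° ✓; |RT| = 13.90 ✓; bearing(R→W) − bearing(R→T) = 124.0° ✓; |RW| = 13.90 ✓; ∠(RW, WQ) = 90.00° ✓; |WQ| = 21.60 ✗.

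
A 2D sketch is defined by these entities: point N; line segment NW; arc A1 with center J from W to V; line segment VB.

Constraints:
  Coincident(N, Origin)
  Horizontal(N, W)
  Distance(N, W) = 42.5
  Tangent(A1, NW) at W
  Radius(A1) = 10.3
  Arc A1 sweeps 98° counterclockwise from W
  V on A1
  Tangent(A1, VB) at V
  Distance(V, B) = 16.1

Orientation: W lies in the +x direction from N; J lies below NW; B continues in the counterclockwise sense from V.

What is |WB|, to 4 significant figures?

28.80

N is at the origin; N and W share the same y with |NW| = 42.5 and W on the +x side, so W = (42.50, 0.000). A1 meets NW tangentially, so JW is at right angles to NW, so J = W + (0, -10.3) = (42.50, -10.30). On A1, W sits at bearing 90° from J; a 98° counterclockwise sweep puts V at bearing 188°, so V = J + 10.3·(cos 188°, sin 188°) = (32.30, -11.73). The tangent condition forces JV to be normal to VB, so VB runs along (−sin 188°, cos 188°); with |VB| = 16.1, B = (34.54, -27.68). Then |WB| = |B − W| = 28.80.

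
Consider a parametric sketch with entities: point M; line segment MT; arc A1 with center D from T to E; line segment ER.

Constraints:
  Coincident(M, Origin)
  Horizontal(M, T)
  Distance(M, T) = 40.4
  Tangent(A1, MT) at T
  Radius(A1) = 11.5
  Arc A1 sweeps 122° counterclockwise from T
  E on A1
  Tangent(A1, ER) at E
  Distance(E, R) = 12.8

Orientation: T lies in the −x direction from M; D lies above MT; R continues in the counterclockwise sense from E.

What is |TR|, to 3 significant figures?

28.6

M is at the origin; MT is horizontal with |MT| = 40.4 and T on the −x side, so T = (-40.4, 0.00). Since A1 is tangent to MT there, DT ⟂ MT, so D = T + (0, 11.5) = (-40.4, 11.5). On A1, T sits at bearing -90° from D; a 122° counterclockwise sweep puts E at bearing 32°, so E = D + 11.5·(cos 32°, sin 32°) = (-30.6, 17.6). A1 meets ER tangentially, so DE is at right angles to ER, so ER runs along (−sin 32°, cos 32°); with |ER| = 12.8, R = (-37.4, 28.4). Then |TR| = |R − T| = 28.6.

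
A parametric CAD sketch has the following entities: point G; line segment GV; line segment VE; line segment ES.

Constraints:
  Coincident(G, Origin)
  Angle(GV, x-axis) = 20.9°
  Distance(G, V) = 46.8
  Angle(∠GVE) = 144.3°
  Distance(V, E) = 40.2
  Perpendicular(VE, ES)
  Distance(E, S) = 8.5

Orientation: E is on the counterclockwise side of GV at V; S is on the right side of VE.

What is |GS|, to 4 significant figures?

86.01

G is at the origin; GV runs at 20.9° with length 46.8, so V = 46.8·(cos 20.9°, sin 20.9°) = (43.72, 16.70). ∠GVE = 144.3°, so VE runs at 20.9° + (180° − 144.3°) = 56.60° from the x-axis; with |VE| = 40.2, E = V + 40.2·(cos 56.60°, sin 56.60°) = (65.85, 50.26). VE is perpendicular to ES; with |ES| = 8.5 on the right of VE, S = E + 8.5·(0.8348, -0.5505) = (72.95, 45.58). Then |GS| = |S − G| = 86.01.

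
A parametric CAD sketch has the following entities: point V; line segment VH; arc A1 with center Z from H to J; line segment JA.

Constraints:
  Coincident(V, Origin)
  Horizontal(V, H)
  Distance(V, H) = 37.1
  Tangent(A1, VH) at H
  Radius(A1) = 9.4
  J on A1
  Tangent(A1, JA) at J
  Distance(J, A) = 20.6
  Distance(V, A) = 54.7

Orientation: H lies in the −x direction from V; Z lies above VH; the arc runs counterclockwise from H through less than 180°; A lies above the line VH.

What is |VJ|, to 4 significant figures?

34.60

V is at the origin; VH is horizontal with |VH| = 37.1 and H on the −x side, so H = (-37.10, 0.000). Tangency of A1 to VH means the radius ZH is perpendicular to VH, so Z = H + (0, 9.4) = (-37.10, 9.400). Since ZJ ⟂ JA (tangency), |ZA| = √(9.4² + 20.6²) = 22.64 regardless of where J sits on A1. So A lies on both circle(V, 54.7) and circle(Z, 22.64); the above-VH intersection is A = (-45.44, 30.45). J is the foot of the tangent from A: J = (-30.59, 16.18).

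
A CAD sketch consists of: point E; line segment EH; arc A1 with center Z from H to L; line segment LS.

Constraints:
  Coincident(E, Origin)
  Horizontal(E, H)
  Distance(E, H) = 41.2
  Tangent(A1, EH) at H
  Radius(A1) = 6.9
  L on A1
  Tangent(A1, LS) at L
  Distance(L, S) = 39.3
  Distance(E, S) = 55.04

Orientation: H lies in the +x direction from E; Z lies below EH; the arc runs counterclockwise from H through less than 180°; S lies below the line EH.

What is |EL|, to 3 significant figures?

34.9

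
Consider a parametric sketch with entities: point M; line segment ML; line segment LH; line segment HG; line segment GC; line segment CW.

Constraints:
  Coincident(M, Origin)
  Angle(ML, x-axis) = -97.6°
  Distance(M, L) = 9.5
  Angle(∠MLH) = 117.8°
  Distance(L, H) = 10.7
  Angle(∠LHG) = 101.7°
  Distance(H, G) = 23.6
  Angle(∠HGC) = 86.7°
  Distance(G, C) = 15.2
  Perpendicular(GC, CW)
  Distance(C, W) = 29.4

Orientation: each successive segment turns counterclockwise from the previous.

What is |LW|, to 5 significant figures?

5.3747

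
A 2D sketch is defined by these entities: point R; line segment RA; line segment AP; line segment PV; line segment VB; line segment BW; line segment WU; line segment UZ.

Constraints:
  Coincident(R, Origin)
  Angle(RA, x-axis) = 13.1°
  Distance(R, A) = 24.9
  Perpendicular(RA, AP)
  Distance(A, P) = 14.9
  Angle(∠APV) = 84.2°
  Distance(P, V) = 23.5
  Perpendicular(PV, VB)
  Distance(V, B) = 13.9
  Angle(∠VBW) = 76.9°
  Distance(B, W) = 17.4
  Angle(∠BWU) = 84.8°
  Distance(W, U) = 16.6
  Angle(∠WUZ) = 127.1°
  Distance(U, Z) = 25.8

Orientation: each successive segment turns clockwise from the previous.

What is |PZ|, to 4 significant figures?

38.85

R is at the origin; RA runs at 13.1° with length 24.9, so A = (24.25, 5.644). RA is perpendicular to AP, so AP runs at -76.90°; with |AP| = 14.9, P = (27.63, -8.869). ∠APV = 84.2° gives PV at -172.7° from the x-axis; with |PV| = 23.5, V = (4.320, -11.85). The perpendicularity gives VB at right angles to PV, so VB runs at 97.30°; with |VB| = 13.9, B = (2.553, 1.933). ∠VBW = 76.9° gives BW at -5.800° from the x-axis; with |BW| = 17.4, W = (19.86, 0.1743). ∠BWU = 84.8° gives WU at -101.0° from the x-axis; with |WU| = 16.6, U = (16.70, -16.12). ∠WUZ = 127.1° gives UZ at -153.9° from the x-axis; with |UZ| = 25.8, Z = (-6.472, -27.47). Then |PZ| = |Z − P| = 38.85.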